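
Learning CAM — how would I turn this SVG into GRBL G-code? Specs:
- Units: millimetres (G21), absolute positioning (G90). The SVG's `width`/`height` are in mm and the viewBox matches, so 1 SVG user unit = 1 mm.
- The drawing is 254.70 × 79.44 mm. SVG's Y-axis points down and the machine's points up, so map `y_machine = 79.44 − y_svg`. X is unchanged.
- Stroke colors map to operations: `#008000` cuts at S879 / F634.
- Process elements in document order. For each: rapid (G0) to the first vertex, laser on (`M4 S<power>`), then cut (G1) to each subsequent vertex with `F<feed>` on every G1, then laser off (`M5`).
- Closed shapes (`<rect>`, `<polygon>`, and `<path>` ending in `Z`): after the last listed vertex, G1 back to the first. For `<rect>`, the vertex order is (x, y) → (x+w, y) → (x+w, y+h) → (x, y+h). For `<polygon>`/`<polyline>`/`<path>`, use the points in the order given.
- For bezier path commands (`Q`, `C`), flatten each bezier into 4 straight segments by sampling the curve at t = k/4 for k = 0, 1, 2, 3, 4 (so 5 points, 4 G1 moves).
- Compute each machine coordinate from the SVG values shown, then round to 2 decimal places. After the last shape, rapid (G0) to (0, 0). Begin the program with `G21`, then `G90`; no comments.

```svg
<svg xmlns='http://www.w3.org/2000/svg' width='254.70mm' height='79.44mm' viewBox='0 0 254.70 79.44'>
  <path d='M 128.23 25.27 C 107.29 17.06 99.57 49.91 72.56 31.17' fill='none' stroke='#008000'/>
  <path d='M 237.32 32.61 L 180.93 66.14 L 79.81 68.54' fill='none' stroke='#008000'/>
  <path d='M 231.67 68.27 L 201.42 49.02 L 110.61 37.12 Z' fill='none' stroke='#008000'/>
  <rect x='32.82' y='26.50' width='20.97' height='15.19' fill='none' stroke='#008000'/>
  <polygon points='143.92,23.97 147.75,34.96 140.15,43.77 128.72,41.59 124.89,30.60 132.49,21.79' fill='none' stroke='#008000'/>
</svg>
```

G21
G90
G0 X128.23 Y54.17
M4 S879
G1 X114.50 Y54.08 F634
G1 X102.67 Y47.27 F634
G1 X89.71 Y42.44 F634
G1 X72.56 Y48.27 F634
M5
G0 X237.32 Y46.83
M4 S879
G1 X180.93 Y13.30 F634
G1 X79.81 Y10.90 F634
M5
G0 X231.67 Y11.17
M4 S879
G1 X201.42 Y30.42 F634
G1 X110.61 Y42.32 F634
G1 X231.67 Y11.17 F634
M5
G0 X32.82 Y52.94
M4 S879
G1 X53.79 Y52.94 F634
G1 X53.79 Y37.75 F634
G1 X32.82 Y37.75 F634
G1 X32.82 Y52.94 F634
M5
G0 X143.92 Y55.47
M4 S879
G1 X147.75 Y44.48 F634
G1 X140.15 Y35.67 F634
G1 X128.72 Y37.85 F634
G1 X124.89 Y48.84 F634
G1 X132.49 Y57.65 F634
G1 X143.92 Y55.47 F634
M5
G0 X0.00 Y0.00

viewBox `0 0 254.70 79.44` with mm width/height → 1 unit = 1 mm. Flip: y_m = 79.44 − y_svg.

**Shape 1** — `<path>` cubic bezier, stroke `#008000` → cut (S879, F634). Control points (SVG): P0=(128.23,25.27), P1=(107.29,17.06), P2=(99.57,49.91), P3=(72.56,31.17); sampled at t=k/4. Machine vertices: (128.23,54.17) → (114.50,54.08) → (102.67,47.27) → (89.71,42.44) → (72.56,48.27). Open path.

**Shape 2** — `<path>` open polyline, stroke `#008000` → cut (S879, F634). Machine vertices: (237.32,46.83) → (180.93,13.30) → (79.81,10.90). Open path.

**Shape 3** — `<path>` closed polygon, stroke `#008000` → cut (S879, F634). Machine vertices: (231.67,11.17) → (201.42,30.42) → (110.61,42.32) → (231.67,11.17). Closed: final G1 returns to the first vertex.

**Shape 4** — `<rect>` rectangle, stroke `#008000` → cut (S879, F634). Machine vertices: (32.82,52.94) → (53.79,52.94) → (53.79,37.75) → (32.82,37.75) → (32.82,52.94). Closed: final G1 returns to the first vertex.

**Shape 5** — `<polygon>` regular polygon, stroke `#008000` → cut (S879, F634). Machine vertices: (143.92,55.47) → (147.75,44.48) → (140.15,35.67) → (128.72,37.85) → (124.89,48.84) → (132.49,57.65) → (143.92,55.47). Closed: final G1 returns to the first vertex.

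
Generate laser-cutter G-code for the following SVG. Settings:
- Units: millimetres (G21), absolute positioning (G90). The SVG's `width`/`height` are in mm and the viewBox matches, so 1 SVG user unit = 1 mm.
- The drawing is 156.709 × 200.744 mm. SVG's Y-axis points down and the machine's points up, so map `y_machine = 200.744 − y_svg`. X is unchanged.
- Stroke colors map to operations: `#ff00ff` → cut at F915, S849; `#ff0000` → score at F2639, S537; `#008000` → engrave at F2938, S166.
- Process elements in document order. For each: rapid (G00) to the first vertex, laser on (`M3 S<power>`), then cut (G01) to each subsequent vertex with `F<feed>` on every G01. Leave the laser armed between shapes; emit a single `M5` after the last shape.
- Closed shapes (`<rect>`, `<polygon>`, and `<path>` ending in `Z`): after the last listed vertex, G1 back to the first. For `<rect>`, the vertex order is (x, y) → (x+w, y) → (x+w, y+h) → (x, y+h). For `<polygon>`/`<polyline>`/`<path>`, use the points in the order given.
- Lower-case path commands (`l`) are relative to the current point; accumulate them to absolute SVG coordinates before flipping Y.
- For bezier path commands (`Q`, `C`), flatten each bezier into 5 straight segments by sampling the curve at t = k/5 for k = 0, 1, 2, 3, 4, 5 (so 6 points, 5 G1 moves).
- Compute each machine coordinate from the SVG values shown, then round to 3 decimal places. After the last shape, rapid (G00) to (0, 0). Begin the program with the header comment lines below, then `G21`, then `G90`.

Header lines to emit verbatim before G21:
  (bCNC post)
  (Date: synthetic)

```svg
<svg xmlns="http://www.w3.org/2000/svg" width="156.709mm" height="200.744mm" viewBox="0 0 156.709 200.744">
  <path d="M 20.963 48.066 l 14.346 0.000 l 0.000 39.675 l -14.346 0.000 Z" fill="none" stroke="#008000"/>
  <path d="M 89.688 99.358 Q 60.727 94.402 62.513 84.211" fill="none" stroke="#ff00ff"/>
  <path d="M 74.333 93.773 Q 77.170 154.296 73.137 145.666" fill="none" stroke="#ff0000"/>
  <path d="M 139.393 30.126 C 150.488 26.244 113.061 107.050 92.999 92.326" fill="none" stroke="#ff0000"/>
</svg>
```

(bCNC post)
(Date: synthetic)
G21
G90
G00 X20.963 Y152.678
M3 S166
G01 X35.309 Y152.678 F2938
G01 X35.309 Y113.003 F2938
G01 X20.963 Y113.003 F2938
G01 X20.963 Y152.678 F2938
G00 X89.688 Y101.386
M3 S849
G01 X79.333 Y103.578 F915
G01 X71.439 Y106.188 F915
G01 X66.004 Y109.218 F915
G01 X63.028 Y112.666 F915
G01 X62.513 Y116.533 F915
G00 X74.333 Y106.971
M3 S537
G01 X75.193 Y85.528 F2639
G01 X75.503 Y69.617 F2639
G01 X75.264 Y59.238 F2639
G01 X74.475 Y54.392 F2639
G01 X73.137 Y55.078 F2639
G00 X139.393 Y170.618
M3 S537
G01 X140.754 Y164.226 F2639
G01 X133.633 Y146.160 F2639
G01 X121.192 Y125.070 F2639
G01 X106.593 Y109.605 F2639
G01 X92.999 Y108.418 F2639
M5
G00 X0.000 Y0.000

1 u = 1 mm; y_m = 200.744 − y.

[1] `<path>` rectangle, #008000→engrave S166 F2938: (20.963,152.678) → (35.309,152.678) → (35.309,113.003) → (20.963,113.003) → (20.963,152.678) (closed)

[2] `<path>` quadratic bezier, #ff00ff→cut S849 F915: (89.688,101.386) → (79.333,103.578) → (71.439,106.188) → (66.004,109.218) → (63.028,112.666) → (62.513,116.533)

[3] `<path>` quadratic bezier, #ff0000→score S537 F2639: (74.333,106.971) → (75.193,85.528) → (75.503,69.617) → (75.264,59.238) → (74.475,54.392) → (73.137,55.078)

[4] `<path>` cubic bezier, #ff0000→score S537 F2639: (139.393,170.618) → (140.754,164.226) → (133.633,146.160) → (121.192,125.070) → (106.593,109.605) → (92.999,108.418)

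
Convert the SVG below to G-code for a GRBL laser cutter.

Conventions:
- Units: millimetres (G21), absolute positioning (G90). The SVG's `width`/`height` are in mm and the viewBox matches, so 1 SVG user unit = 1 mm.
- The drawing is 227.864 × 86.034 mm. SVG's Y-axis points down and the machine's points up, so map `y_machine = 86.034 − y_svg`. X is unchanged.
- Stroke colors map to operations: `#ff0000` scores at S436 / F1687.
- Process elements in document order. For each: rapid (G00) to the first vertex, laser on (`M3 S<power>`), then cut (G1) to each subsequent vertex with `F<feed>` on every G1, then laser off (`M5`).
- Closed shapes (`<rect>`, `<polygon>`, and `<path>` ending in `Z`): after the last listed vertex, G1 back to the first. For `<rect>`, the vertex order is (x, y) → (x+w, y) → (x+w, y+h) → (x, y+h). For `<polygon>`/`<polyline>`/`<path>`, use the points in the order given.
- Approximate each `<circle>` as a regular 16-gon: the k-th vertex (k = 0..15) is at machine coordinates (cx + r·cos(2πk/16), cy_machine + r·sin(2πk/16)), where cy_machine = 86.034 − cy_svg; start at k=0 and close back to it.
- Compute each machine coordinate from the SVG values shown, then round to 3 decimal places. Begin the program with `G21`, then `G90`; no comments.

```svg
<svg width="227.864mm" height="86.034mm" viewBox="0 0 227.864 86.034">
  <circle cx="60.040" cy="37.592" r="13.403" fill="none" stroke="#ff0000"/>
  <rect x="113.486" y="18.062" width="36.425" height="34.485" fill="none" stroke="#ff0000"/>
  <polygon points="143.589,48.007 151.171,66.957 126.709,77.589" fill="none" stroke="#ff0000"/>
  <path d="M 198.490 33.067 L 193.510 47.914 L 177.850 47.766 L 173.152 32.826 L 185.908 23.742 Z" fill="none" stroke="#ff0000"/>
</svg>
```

Since the viewBox matches the mm dimensions, user units are millimetres directly. The only transform is the Y-flip y_m = 86.034 − y_svg.

Shape 1 is a circle drawn with `<circle>`. Its stroke #ff0000 means score at S436, F1687. After flipping Y the toolpath is (73.443,48.442) → (72.423,53.571) → (69.517,57.919) → (65.169,60.825) → (60.040,61.845) → (54.911,60.825) → (50.563,57.919) → (47.657,53.571) → (46.637,48.442) → (47.657,43.313) → (50.563,38.965) → (54.911,36.059) → (60.040,35.039) → (65.169,36.059) → (69.517,38.965) → (72.423,43.313) → (73.443,48.442), returning to the start.

Shape 2 is a rectangle drawn with `<rect>`. Its stroke #ff0000 means score at S436, F1687. After flipping Y the toolpath is (113.486,67.972) → (149.911,67.972) → (149.911,33.487) → (113.486,33.487) → (113.486,67.972), returning to the start.

Shape 3 is a closed polygon drawn with `<polygon>`. Its stroke #ff0000 means score at S436, F1687. After flipping Y the toolpath is (143.589,38.027) → (151.171,19.077) → (126.709,8.445) → (143.589,38.027), returning to the start.

Shape 4 is a regular polygon drawn with `<path>`. Its stroke #ff0000 means score at S436, F1687. After flipping Y the toolpath is (198.490,52.967) → (193.510,38.120) → (177.850,38.268) → (173.152,53.208) → (185.908,62.292) → (198.490,52.967), returning to the start.

G21
G90
G00 X73.443 Y48.442
M3 S436
G1 X72.423 Y53.571 F1687
G1 X69.517 Y57.919 F1687
G1 X65.169 Y60.825 F1687
G1 X60.040 Y61.845 F1687
G1 X54.911 Y60.825 F1687
G1 X50.563 Y57.919 F1687
G1 X47.657 Y53.571 F1687
G1 X46.637 Y48.442 F1687
G1 X47.657 Y43.313 F1687
G1 X50.563 Y38.965 F1687
G1 X54.911 Y36.059 F1687
G1 X60.040 Y35.039 F1687
G1 X65.169 Y36.059 F1687
G1 X69.517 Y38.965 F1687
G1 X72.423 Y43.313 F1687
G1 X73.443 Y48.442 F1687
M5
G00 X113.486 Y67.972
M3 S436
G1 X149.911 Y67.972 F1687
G1 X149.911 Y33.487 F1687
G1 X113.486 Y33.487 F1687
G1 X113.486 Y67.972 F1687
M5
G00 X143.589 Y38.027
M3 S436
G1 X151.171 Y19.077 F1687
G1 X126.709 Y8.445 F1687
G1 X143.589 Y38.027 F1687
M5
G00 X198.490 Y52.967
M3 S436
G1 X193.510 Y38.120 F1687
G1 X177.850 Y38.268 F1687
G1 X173.152 Y53.208 F1687
G1 X185.908 Y62.292 F1687
G1 X198.490 Y52.967 F1687
M5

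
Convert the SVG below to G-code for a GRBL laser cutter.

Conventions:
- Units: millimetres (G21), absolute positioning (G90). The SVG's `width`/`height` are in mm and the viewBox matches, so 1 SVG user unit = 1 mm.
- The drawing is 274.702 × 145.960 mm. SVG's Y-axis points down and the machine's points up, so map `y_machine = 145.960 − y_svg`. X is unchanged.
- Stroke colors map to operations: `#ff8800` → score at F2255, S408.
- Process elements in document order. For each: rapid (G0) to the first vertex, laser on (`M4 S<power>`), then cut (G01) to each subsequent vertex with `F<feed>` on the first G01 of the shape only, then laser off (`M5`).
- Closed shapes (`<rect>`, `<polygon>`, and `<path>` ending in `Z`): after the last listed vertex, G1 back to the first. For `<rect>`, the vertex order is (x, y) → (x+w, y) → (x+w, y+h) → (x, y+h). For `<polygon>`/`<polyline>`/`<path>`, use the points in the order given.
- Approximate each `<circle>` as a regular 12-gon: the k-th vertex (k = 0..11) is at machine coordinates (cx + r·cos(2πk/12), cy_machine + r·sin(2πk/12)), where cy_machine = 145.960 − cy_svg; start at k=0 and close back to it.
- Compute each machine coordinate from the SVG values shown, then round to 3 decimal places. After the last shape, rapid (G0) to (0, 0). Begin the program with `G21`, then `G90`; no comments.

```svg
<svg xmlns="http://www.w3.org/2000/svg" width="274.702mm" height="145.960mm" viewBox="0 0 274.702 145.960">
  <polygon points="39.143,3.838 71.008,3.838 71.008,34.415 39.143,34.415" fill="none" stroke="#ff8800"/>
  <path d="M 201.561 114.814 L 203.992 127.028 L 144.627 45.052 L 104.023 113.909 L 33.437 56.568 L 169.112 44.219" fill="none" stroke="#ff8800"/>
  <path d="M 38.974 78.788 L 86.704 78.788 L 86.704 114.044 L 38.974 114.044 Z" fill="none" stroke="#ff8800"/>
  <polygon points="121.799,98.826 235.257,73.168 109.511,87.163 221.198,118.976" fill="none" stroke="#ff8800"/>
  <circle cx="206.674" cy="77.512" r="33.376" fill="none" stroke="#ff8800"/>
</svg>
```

G21
G90
G0 X39.143 Y142.122
M4 S408
G01 X71.008 Y142.122 F2255
G01 X71.008 Y111.545
G01 X39.143 Y111.545
G01 X39.143 Y142.122
M5
G0 X201.561 Y31.146
M4 S408
G01 X203.992 Y18.932 F2255
G01 X144.627 Y100.908
G01 X104.023 Y32.051
G01 X33.437 Y89.392
G01 X169.112 Y101.741
M5
G0 X38.974 Y67.172
M4 S408
G01 X86.704 Y67.172 F2255
G01 X86.704 Y31.916
G01 X38.974 Y31.916
G01 X38.974 Y67.172
M5
G0 X121.799 Y47.134
M4 S408
G01 X235.257 Y72.792 F2255
G01 X109.511 Y58.797
G01 X221.198 Y26.984
G01 X121.799 Y47.134
M5
G0 X240.050 Y68.448
M4 S408
G01 X235.578 Y85.136 F2255
G01 X223.362 Y97.352
G01 X206.674 Y101.824
G01 X189.986 Y97.352
G01 X177.770 Y85.136
G01 X173.298 Y68.448
G01 X177.770 Y51.760
G01 X189.986 Y39.544
G01 X206.674 Y35.072
G01 X223.362 Y39.544
G01 X235.578 Y51.760
G01 X240.050 Y68.448
M5
G0 X0.000 Y0.000

Since the viewBox matches the mm dimensions, user units are millimetres directly. The only transform is the Y-flip y_m = 145.960 − y_svg.

Shape 1 is a rectangle drawn with `<polygon>`. Its stroke #ff8800 means score at S408, F2255. After flipping Y the toolpath is (39.143,142.122) → (71.008,142.122) → (71.008,111.545) → (39.143,111.545) → (39.143,142.122), returning to the start.

Shape 2 is a open polyline drawn with `<path>`. Its stroke #ff8800 means score at S408, F2255. After flipping Y the toolpath is (201.561,31.146) → (203.992,18.932) → (144.627,100.908) → (104.023,32.051) → (33.437,89.392) → (169.112,101.741).

Shape 3 is a rectangle drawn with `<path>`. Its stroke #ff8800 means score at S408, F2255. After flipping Y the toolpath is (38.974,67.172) → (86.704,67.172) → (86.704,31.916) → (38.974,31.916) → (38.974,67.172), returning to the start.

Shape 4 is a closed polygon drawn with `<polygon>`. Its stroke #ff8800 means score at S408, F2255. After flipping Y the toolpath is (121.799,47.134) → (235.257,72.792) → (109.511,58.797) → (221.198,26.984) → (121.799,47.134), returning to the start.

Shape 5 is a circle drawn with `<circle>`. Its stroke #ff8800 means score at S408, F2255. After flipping Y the toolpath is (240.050,68.448) → (235.578,85.136) → (223.362,97.352) → (206.674,101.824) → (189.986,97.352) → (177.770,85.136) → (173.298,68.448) → (177.770,51.760) → (189.986,39.544) → (206.674,35.072) → (223.362,39.544) → (235.578,51.760) → (240.050,68.448), returning to the start.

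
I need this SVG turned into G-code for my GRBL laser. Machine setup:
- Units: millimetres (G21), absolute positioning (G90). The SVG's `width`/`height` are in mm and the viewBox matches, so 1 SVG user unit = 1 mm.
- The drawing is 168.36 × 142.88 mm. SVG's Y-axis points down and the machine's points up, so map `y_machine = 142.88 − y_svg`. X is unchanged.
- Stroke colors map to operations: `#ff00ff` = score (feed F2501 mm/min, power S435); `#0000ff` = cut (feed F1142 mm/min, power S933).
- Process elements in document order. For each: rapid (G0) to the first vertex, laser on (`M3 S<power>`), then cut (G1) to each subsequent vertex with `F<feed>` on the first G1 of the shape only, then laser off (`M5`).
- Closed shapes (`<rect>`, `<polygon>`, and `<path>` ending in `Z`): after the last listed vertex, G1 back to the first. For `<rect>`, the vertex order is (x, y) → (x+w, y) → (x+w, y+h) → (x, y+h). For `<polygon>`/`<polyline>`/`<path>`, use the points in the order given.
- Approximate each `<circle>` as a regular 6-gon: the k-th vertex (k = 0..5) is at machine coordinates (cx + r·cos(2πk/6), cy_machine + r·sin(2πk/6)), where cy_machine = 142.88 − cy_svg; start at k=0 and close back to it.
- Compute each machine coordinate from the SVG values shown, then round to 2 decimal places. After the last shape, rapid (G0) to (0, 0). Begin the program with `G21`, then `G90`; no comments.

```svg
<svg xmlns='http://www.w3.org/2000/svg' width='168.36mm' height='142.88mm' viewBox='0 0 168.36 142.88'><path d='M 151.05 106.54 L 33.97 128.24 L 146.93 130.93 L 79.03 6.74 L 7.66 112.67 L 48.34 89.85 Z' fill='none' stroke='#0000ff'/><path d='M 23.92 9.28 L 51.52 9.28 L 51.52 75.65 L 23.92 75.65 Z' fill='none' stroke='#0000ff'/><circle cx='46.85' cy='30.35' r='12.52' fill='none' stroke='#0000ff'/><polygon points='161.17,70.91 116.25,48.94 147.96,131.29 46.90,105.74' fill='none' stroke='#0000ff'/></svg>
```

Since the viewBox matches the mm dimensions, user units are millimetres directly. The only transform is the Y-flip y_m = 142.88 − y_svg.

Shape 1 is a closed polygon drawn with `<path>`. Its stroke #0000ff means cut at S933, F1142. After flipping Y the toolpath is (151.05,36.34) → (33.97,14.64) → (146.93,11.95) → (79.03,136.14) → (7.66,30.21) → (48.34,53.03) → (151.05,36.34), returning to the start.

Shape 2 is a rectangle drawn with `<path>`. Its stroke #0000ff means cut at S933, F1142. After flipping Y the toolpath is (23.92,133.60) → (51.52,133.60) → (51.52,67.23) → (23.92,67.23) → (23.92,133.60), returning to the start.

Shape 3 is a circle drawn with `<circle>`. Its stroke #0000ff means cut at S933, F1142. After flipping Y the toolpath is (59.37,112.53) → (53.11,123.37) → (40.59,123.37) → (34.33,112.53) → (40.59,101.69) → (53.11,101.69) → (59.37,112.53), returning to the start.

Shape 4 is a closed polygon drawn with `<polygon>`. Its stroke #0000ff means cut at S933, F1142. After flipping Y the toolpath is (161.17,71.97) → (116.25,93.94) → (147.96,11.59) → (46.90,37.14) → (161.17,71.97), returning to the start.

G21
G90
G0 X151.05 Y36.34
M3 S933
G1 X33.97 Y14.64 F1142
G1 X146.93 Y11.95
G1 X79.03 Y136.14
G1 X7.66 Y30.21
G1 X48.34 Y53.03
G1 X151.05 Y36.34
M5
G0 X23.92 Y133.60
M3 S933
G1 X51.52 Y133.60 F1142
G1 X51.52 Y67.23
G1 X23.92 Y67.23
G1 X23.92 Y133.60
M5
G0 X59.37 Y112.53
M3 S933
G1 X53.11 Y123.37 F1142
G1 X40.59 Y123.37
G1 X34.33 Y112.53
G1 X40.59 Y101.69
G1 X53.11 Y101.69
G1 X59.37 Y112.53
M5
G0 X161.17 Y71.97
M3 S933
G1 X116.25 Y93.94 F1142
G1 X147.96 Y11.59
G1 X46.90 Y37.14
G1 X161.17 Y71.97
M5
G0 X0.00 Y0.00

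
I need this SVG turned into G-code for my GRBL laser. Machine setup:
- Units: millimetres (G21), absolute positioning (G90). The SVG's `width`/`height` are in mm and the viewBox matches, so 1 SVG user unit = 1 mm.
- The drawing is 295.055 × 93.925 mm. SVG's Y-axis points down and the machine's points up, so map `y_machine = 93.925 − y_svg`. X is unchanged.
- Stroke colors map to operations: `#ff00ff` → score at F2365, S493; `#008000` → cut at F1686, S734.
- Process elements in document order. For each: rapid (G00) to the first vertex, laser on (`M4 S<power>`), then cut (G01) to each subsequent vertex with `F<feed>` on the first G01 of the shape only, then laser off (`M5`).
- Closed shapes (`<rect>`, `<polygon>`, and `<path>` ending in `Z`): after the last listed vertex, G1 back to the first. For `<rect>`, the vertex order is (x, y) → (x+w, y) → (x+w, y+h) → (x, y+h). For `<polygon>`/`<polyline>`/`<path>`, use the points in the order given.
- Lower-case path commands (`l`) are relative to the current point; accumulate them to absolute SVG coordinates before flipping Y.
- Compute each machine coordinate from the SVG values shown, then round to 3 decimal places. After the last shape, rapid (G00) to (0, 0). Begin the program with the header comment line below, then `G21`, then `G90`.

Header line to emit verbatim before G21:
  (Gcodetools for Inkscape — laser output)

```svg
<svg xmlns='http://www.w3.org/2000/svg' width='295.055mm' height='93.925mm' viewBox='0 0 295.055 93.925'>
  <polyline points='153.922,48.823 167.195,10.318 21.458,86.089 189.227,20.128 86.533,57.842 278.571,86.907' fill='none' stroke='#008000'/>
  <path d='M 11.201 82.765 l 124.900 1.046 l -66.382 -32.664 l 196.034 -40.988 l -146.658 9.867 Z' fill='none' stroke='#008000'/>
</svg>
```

(Gcodetools for Inkscape — laser output)
G21
G90
G00 X153.922 Y45.102
M4 S734
G01 X167.195 Y83.607 F1686
G01 X21.458 Y7.836
G01 X189.227 Y73.797
G01 X86.533 Y36.083
G01 X278.571 Y7.018
M5
G00 X11.201 Y11.160
M4 S734
G01 X136.101 Y10.114 F1686
G01 X69.719 Y42.778
G01 X265.753 Y83.766
G01 X119.095 Y73.899
G01 X11.201 Y11.160
M5
G00 X0.000 Y0.000

viewBox `0 0 295.055 93.925` with mm width/height → 1 unit = 1 mm. Flip: y_m = 93.925 − y_svg.

**Shape 1** — `<polyline>` open polyline, stroke `#008000` → cut (S734, F1686). Machine vertices: (153.922,45.102) → (167.195,83.607) → (21.458,7.836) → (189.227,73.797) → (86.533,36.083) → (278.571,7.018). Open path.

**Shape 2** — `<path>` closed polygon, stroke `#008000` → cut (S734, F1686). Machine vertices: (11.201,11.160) → (136.101,10.114) → (69.719,42.778) → (265.753,83.766) → (119.095,73.899) → (11.201,11.160). Closed: final G1 returns to the first vertex.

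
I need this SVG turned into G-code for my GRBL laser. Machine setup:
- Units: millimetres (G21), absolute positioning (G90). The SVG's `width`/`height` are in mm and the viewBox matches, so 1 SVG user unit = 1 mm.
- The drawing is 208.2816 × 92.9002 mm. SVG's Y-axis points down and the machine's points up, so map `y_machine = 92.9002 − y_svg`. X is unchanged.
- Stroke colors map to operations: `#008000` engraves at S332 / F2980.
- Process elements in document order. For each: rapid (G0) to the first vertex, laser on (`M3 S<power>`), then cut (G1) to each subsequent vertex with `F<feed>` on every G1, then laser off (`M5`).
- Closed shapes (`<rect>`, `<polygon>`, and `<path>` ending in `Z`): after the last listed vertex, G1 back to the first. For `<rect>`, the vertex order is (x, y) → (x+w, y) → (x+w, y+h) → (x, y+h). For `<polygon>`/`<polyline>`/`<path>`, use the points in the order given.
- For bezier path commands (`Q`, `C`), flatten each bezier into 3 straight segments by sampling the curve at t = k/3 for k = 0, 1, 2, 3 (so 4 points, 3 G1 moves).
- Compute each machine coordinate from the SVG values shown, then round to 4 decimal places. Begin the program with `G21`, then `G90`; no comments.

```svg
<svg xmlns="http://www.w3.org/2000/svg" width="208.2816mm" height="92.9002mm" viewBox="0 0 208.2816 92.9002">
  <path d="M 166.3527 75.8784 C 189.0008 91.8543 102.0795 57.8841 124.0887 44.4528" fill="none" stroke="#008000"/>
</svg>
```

viewBox `0 0 208.2816 92.9002` with mm width/height → 1 unit = 1 mm. Flip: y_m = 92.9002 − y_svg.

**Shape 1** — `<path>` cubic bezier, stroke `#008000` → engrave (S332, F2980). Control points (SVG): P0=(166.3527,75.8784), P1=(189.0008,91.8543), P2=(102.0795,57.8841), P3=(124.0887,44.4528); sampled at t=k/3. Machine vertices: (166.3527,17.0218) → (160.5703,15.0840) → (130.2971,30.7804) → (124.0887,48.4474). Open path.

G21
G90
G0 X166.3527 Y17.0218
M3 S332
G1 X160.5703 Y15.0840 F2980
G1 X130.2971 Y30.7804 F2980
G1 X124.0887 Y48.4474 F2980
M5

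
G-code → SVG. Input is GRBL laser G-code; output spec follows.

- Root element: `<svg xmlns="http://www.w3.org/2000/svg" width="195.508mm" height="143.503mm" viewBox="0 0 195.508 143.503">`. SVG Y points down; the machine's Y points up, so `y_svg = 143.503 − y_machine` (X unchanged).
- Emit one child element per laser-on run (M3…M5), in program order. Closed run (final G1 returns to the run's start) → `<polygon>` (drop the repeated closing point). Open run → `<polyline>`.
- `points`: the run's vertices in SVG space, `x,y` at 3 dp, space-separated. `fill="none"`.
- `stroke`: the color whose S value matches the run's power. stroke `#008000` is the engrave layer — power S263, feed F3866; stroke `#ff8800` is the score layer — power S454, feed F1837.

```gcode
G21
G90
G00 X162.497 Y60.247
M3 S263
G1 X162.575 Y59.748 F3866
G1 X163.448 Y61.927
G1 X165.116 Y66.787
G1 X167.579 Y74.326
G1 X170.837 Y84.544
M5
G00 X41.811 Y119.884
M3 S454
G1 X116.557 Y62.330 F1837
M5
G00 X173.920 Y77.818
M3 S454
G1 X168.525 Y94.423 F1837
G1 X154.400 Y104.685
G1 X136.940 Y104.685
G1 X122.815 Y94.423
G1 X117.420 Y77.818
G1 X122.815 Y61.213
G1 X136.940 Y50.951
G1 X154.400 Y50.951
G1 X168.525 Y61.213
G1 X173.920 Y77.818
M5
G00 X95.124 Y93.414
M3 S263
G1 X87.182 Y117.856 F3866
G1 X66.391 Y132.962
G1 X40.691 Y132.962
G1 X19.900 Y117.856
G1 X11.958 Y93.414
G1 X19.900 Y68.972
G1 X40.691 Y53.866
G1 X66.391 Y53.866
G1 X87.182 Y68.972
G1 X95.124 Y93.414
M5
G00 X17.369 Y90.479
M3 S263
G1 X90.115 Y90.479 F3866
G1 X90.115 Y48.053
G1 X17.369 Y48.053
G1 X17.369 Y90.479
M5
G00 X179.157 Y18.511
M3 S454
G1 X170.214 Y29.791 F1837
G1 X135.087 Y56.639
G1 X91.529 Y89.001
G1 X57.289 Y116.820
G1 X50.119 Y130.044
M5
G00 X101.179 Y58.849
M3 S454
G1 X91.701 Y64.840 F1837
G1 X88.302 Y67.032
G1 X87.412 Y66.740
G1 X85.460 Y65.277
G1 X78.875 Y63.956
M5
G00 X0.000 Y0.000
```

Machine Y-up, SVG Y-down with viewBox height 143.503, so y_svg = 143.503 − y_machine; X carries over.

Run 1: power S263 maps to stroke `#008000` (engrave). The run is open, so emit a `<polyline>` with points (Y-flipped): 162.497,83.256 162.575,83.755 163.448,81.576 165.116,76.716 167.579,69.177 170.837,58.959.

Run 2: power S454 maps to stroke `#ff8800` (score). The run is open, so emit a `<polyline>` with points (Y-flipped): 41.811,23.619 116.557,81.173.

Run 3: power S454 maps to stroke `#ff8800` (score). The run returns to its start, so emit a `<polygon>` with points (Y-flipped): 173.920,65.685 168.525,49.080 154.400,38.818 136.940,38.818 122.815,49.080 117.420,65.685 122.815,82.290 136.940,92.552 154.400,92.552 168.525,82.290.

Run 4: S263 ⇒ engrave layer `#008000`. The run returns to its start, so emit a `<polygon>` with points (Y-flipped): 95.124,50.089 87.182,25.647 66.391,10.541 40.691,10.541 19.900,25.647 11.958,50.089 19.900,74.531 40.691,89.637 66.391,89.637 87.182,74.531.

Run 5: power S263 maps to stroke `#008000` (engrave). The run returns to its start, so emit a `<polygon>` with points (Y-flipped): 17.369,53.024 90.115,53.024 90.115,95.450 17.369,95.450.

Run 6: the run's S454 means `#ff8800` (score). The run is open, so emit a `<polyline>` with points (Y-flipped): 179.157,124.992 170.214,113.712 135.087,86.864 91.529,54.502 57.289,26.683 50.119,13.459.

Run 7: power S454 maps to stroke `#ff8800` (score). The run is open, so emit a `<polyline>` with points (Y-flipped): 101.179,84.654 91.701,78.663 88.302,76.471 87.412,76.763 85.460,78.226 78.875,79.547.

<svg xmlns="http://www.w3.org/2000/svg" width="195.508mm" height="143.503mm" viewBox="0 0 195.508 143.503">
  <polyline points="162.497,83.256 162.575,83.755 163.448,81.576 165.116,76.716 167.579,69.177 170.837,58.959" fill="none" stroke="#008000"/>
  <polyline points="41.811,23.619 116.557,81.173" fill="none" stroke="#ff8800"/>
  <polygon points="173.920,65.685 168.525,49.080 154.400,38.818 136.940,38.818 122.815,49.080 117.420,65.685 122.815,82.290 136.940,92.552 154.400,92.552 168.525,82.290" fill="none" stroke="#ff8800"/>
  <polygon points="95.124,50.089 87.182,25.647 66.391,10.541 40.691,10.541 19.900,25.647 11.958,50.089 19.900,74.531 40.691,89.637 66.391,89.637 87.182,74.531" fill="none" stroke="#008000"/>
  <polygon points="17.369,53.024 90.115,53.024 90.115,95.450 17.369,95.450" fill="none" stroke="#008000"/>
  <polyline points="179.157,124.992 170.214,113.712 135.087,86.864 91.529,54.502 57.289,26.683 50.119,13.459" fill="none" stroke="#ff8800"/>
  <polyline points="101.179,84.654 91.701,78.663 88.302,76.471 87.412,76.763 85.460,78.226 78.875,79.547" fill="none" stroke="#ff8800"/>
</svg>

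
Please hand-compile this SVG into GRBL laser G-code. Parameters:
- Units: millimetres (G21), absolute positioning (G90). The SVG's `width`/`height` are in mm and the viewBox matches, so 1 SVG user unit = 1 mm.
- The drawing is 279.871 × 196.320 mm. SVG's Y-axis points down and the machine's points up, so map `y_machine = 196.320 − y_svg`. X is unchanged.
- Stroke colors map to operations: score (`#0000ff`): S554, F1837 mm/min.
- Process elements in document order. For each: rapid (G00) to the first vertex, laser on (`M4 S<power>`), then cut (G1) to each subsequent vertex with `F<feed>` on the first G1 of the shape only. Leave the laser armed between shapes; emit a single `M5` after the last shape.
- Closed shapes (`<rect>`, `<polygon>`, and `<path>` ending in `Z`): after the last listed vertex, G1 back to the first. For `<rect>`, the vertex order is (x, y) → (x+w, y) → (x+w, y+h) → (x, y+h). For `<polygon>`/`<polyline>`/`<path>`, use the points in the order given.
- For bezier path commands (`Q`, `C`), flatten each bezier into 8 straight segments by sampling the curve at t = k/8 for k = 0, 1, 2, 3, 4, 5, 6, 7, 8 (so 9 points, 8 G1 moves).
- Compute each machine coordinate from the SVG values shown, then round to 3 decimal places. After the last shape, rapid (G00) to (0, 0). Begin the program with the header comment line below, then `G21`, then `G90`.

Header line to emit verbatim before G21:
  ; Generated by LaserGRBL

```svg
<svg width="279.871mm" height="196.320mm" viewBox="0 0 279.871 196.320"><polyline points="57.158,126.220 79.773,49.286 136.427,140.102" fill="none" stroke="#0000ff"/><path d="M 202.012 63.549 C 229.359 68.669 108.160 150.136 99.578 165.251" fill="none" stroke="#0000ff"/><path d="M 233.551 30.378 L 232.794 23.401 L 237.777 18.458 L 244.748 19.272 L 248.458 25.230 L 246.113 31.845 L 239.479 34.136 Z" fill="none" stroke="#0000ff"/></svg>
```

; Generated by LaserGRBL
G21
G90
G00 X57.158 Y70.100
M4 S554
G1 X79.773 Y147.034 F1837
G1 X136.427 Y56.218
G00 X202.012 Y132.771
M4 S554
G1 X205.814 Y127.551 F1837
G1 X198.751 Y116.846
G1 X183.882 Y102.327
G1 X164.268 Y85.668
G1 X142.971 Y68.540
G1 X123.050 Y52.617
G1 X107.565 Y39.569
G1 X99.578 Y31.069
G00 X233.551 Y165.942
M4 S554
G1 X232.794 Y172.919 F1837
G1 X237.777 Y177.862
G1 X244.748 Y177.048
G1 X248.458 Y171.090
G1 X246.113 Y164.475
G1 X239.479 Y162.184
G1 X233.551 Y165.942
M5
G00 X0.000 Y0.000

1 u = 1 mm; y_m = 196.320 − y.

[1] `<polyline>` open polyline, #0000ff→score S554 F1837: (57.158,70.100) → (79.773,147.034) → (136.427,56.218)

[2] `<path>` cubic bezier, #0000ff→score S554 F1837: (202.012,132.771) → (205.814,127.551) → (198.751,116.846) → (183.882,102.327) → (164.268,85.668) → (142.971,68.540) → (123.050,52.617) → (107.565,39.569) → (99.578,31.069)

[3] `<path>` regular polygon, #0000ff→score S554 F1837: (233.551,165.942) → (232.794,172.919) → (237.777,177.862) → (244.748,177.048) → (248.458,171.090) → (246.113,164.475) → (239.479,162.184) → (233.551,165.942) (closed)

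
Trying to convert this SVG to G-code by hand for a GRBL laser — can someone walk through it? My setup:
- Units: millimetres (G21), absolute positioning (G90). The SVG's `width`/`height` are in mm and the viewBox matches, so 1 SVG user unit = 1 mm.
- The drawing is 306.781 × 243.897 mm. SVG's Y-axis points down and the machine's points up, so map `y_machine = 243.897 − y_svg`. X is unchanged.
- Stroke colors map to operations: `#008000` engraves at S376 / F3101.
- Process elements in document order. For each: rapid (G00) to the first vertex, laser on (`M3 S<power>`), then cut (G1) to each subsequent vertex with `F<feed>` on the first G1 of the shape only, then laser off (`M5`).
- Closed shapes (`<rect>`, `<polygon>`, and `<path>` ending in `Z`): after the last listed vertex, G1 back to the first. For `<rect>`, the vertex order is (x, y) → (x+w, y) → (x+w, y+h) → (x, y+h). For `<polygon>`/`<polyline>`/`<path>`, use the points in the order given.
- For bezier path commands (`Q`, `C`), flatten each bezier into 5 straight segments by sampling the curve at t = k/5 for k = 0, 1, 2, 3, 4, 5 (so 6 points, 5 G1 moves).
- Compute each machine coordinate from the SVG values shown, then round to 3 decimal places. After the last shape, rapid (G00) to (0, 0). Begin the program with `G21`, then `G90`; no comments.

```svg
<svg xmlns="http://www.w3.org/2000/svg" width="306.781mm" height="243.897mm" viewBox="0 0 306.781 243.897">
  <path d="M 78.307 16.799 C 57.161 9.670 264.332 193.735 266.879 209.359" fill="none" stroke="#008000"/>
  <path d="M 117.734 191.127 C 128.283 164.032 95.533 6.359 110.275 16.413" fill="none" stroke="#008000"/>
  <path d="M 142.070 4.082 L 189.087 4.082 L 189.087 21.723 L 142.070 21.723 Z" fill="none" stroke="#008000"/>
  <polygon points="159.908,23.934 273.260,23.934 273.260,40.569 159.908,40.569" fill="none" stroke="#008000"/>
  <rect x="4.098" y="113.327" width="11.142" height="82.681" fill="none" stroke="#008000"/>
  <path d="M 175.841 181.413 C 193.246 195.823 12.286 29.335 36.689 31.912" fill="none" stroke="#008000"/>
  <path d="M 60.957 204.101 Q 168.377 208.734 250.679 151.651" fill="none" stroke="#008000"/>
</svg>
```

G21
G90
G00 X78.307 Y227.098
M3 S376
G1 X89.554 Y211.309 F3101
G1 X134.816 Y166.896
G1 X193.311 Y111.122
G1 X244.259 Y61.248
G1 X266.879 Y34.538
M5
G00 X117.734 Y52.770
M3 S376
G1 X119.594 Y82.310 F3101
G1 X115.420 Y128.870
G1 X109.570 Y178.131
G1 X106.403 Y215.776
G1 X110.275 Y227.484
M5
G00 X142.070 Y239.815
M3 S376
G1 X189.087 Y239.815 F3101
G1 X189.087 Y222.174
G1 X142.070 Y222.174
G1 X142.070 Y239.815
M5
G00 X159.908 Y219.963
M3 S376
G1 X273.260 Y219.963 F3101
G1 X273.260 Y203.328
G1 X159.908 Y203.328
G1 X159.908 Y219.963
M5
G00 X4.098 Y130.570
M3 S376
G1 X15.240 Y130.570 F3101
G1 X15.240 Y47.889
G1 X4.098 Y47.889
G1 X4.098 Y130.570
M5
G00 X175.841 Y62.484
M3 S376
G1 X165.710 Y72.746 F3101
G1 X127.350 Y109.625
G1 X80.141 Y156.324
G1 X43.461 Y196.043
G1 X36.689 Y211.985
M5
G00 X60.957 Y39.796
M3 S376
G1 X102.920 Y40.411 F3101
G1 X142.874 Y45.964
G1 X180.819 Y56.454
G1 X216.753 Y71.881
G1 X250.679 Y92.246
M5
G00 X0.000 Y0.000

viewBox `0 0 306.781 243.897` with mm width/height → 1 unit = 1 mm. Flip: y_m = 243.897 − y_svg.

**Shape 1** — `<path>` cubic bezier, stroke `#008000` → engrave (S376, F3101). Control points (SVG): P0=(78.307,16.799), P1=(57.161,9.670), P2=(264.332,193.735), P3=(266.879,209.359); sampled at t=k/5. Machine vertices: (78.307,227.098) → (89.554,211.309) → (134.816,166.896) → (193.311,111.122) → (244.259,61.248) → (266.879,34.538). Open path.

**Shape 2** — `<path>` cubic bezier, stroke `#008000` → engrave (S376, F3101). Control points (SVG): P0=(117.734,191.127), P1=(128.283,164.032), P2=(95.533,6.359), P3=(110.275,16.413); sampled at t=k/5. Machine vertices: (117.734,52.770) → (119.594,82.310) → (115.420,128.870) → (109.570,178.131) → (106.403,215.776) → (110.275,227.484). Open path.

**Shape 3** — `<path>` rectangle, stroke `#008000` → engrave (S376, F3101). Machine vertices: (142.070,239.815) → (189.087,239.815) → (189.087,222.174) → (142.070,222.174) → (142.070,239.815). Closed: final G1 returns to the first vertex.

**Shape 4** — `<polygon>` rectangle, stroke `#008000` → engrave (S376, F3101). Machine vertices: (159.908,219.963) → (273.260,219.963) → (273.260,203.328) → (159.908,203.328) → (159.908,219.963). Closed: final G1 returns to the first vertex.

**Shape 5** — `<rect>` rectangle, stroke `#008000` → engrave (S376, F3101). Machine vertices: (4.098,130.570) → (15.240,130.570) → (15.240,47.889) → (4.098,47.889) → (4.098,130.570). Closed: final G1 returns to the first vertex.

**Shape 6** — `<path>` cubic bezier, stroke `#008000` → engrave (S376, F3101). Control points (SVG): P0=(175.841,181.413), P1=(193.246,195.823), P2=(12.286,29.335), P3=(36.689,31.912); sampled at t=k/5. Machine vertices: (175.841,62.484) → (165.710,72.746) → (127.350,109.625) → (80.141,156.324) → (43.461,196.043) → (36.689,211.985). Open path.

**Shape 7** — `<path>` quadratic bezier, stroke `#008000` → engrave (S376, F3101). Control points (SVG): P0=(60.957,204.101), P1=(168.377,208.734), P2=(250.679,151.651); sampled at t=k/5. Machine vertices: (60.957,39.796) → (102.920,40.411) → (142.874,45.964) → (180.819,56.454) → (216.753,71.881) → (250.679,92.246). Open path.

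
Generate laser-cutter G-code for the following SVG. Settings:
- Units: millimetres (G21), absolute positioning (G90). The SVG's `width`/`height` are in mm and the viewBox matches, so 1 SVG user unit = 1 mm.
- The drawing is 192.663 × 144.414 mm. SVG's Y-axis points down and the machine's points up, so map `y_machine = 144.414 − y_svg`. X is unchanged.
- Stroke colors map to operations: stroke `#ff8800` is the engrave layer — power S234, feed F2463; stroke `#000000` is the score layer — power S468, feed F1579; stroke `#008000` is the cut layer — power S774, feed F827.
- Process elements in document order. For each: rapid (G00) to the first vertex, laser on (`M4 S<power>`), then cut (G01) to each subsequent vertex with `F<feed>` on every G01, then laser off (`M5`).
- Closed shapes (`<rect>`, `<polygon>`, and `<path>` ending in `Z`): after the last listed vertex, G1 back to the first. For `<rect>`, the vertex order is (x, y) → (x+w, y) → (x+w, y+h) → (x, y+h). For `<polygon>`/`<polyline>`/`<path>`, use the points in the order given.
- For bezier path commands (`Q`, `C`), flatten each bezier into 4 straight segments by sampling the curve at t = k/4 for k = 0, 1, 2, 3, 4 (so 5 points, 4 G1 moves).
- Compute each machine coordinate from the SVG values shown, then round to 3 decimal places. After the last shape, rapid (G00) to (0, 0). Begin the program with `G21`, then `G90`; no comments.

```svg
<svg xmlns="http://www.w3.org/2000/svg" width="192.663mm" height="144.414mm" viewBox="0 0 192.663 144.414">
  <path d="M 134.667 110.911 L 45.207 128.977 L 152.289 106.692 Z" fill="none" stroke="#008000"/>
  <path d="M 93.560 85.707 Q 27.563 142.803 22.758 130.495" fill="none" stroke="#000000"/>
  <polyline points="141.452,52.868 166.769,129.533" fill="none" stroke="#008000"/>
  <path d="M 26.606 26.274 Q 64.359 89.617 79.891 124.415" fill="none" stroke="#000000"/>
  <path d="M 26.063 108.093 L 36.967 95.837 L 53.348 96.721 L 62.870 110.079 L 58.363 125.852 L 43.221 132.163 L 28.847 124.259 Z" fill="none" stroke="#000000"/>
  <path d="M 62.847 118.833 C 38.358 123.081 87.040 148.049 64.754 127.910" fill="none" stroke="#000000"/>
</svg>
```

1 u = 1 mm; y_m = 144.414 − y.

[1] `<path>` closed polygon, #008000→cut S774 F827: (134.667,33.503) → (45.207,15.437) → (152.289,37.722) → (134.667,33.503) (closed)

[2] `<path>` quadratic bezier, #000000→score S468 F1579: (93.560,58.707) → (64.386,34.497) → (42.861,18.962) → (28.985,12.103) → (22.758,13.919)

[3] `<polyline>` line segment, #008000→cut S774 F827: (141.452,91.546) → (166.769,14.881)

[4] `<path>` quadratic bezier, #000000→score S468 F1579: (26.606,118.140) → (44.094,88.253) → (58.804,61.933) → (70.736,39.182) → (79.891,19.999)

[5] `<path>` regular polygon, #000000→score S468 F1579: (26.063,36.321) → (36.967,48.577) → (53.348,47.693) → (62.870,34.335) → (58.363,18.562) → (43.221,12.251) → (28.847,20.155) → (26.063,36.321) (closed)

[6] `<path>` cubic bezier, #000000→score S468 F1579: (62.847,25.581) → (55.948,19.539) → (62.974,11.897) → (70.414,8.829) → (64.754,16.504)

G21
G90
G00 X134.667 Y33.503
M4 S774
G01 X45.207 Y15.437 F827
G01 X152.289 Y37.722 F827
G01 X134.667 Y33.503 F827
M5
G00 X93.560 Y58.707
M4 S468
G01 X64.386 Y34.497 F1579
G01 X42.861 Y18.962 F1579
G01 X28.985 Y12.103 F1579
G01 X22.758 Y13.919 F1579
M5
G00 X141.452 Y91.546
M4 S774
G01 X166.769 Y14.881 F827
M5
G00 X26.606 Y118.140
M4 S468
G01 X44.094 Y88.253 F1579
G01 X58.804 Y61.933 F1579
G01 X70.736 Y39.182 F1579
G01 X79.891 Y19.999 F1579
M5
G00 X26.063 Y36.321
M4 S468
G01 X36.967 Y48.577 F1579
G01 X53.348 Y47.693 F1579
G01 X62.870 Y34.335 F1579
G01 X58.363 Y18.562 F1579
G01 X43.221 Y12.251 F1579
G01 X28.847 Y20.155 F1579
G01 X26.063 Y36.321 F1579
M5
G00 X62.847 Y25.581
M4 S468
G01 X55.948 Y19.539 F1579
G01 X62.974 Y11.897 F1579
G01 X70.414 Y8.829 F1579
G01 X64.754 Y16.504 F1579
M5
G00 X0.000 Y0.000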